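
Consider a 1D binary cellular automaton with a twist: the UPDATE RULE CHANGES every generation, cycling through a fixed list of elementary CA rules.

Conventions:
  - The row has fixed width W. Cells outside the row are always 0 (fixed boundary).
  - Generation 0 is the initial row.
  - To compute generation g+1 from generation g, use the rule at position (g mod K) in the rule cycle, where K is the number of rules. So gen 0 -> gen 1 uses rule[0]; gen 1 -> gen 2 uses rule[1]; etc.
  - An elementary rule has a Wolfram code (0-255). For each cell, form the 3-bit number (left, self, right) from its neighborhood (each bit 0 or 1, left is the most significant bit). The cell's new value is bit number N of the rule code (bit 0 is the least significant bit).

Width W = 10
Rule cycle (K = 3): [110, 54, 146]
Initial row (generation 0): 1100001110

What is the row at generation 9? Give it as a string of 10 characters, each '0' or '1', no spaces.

Answer: 0101100110

Derivation:
Gen 0: 1100001110
Gen 1 (rule 110): 1100011010
Gen 2 (rule 54): 0010100111
Gen 3 (rule 146): 0100011010
Gen 4 (rule 110): 1100111110
Gen 5 (rule 54): 0011000001
Gen 6 (rule 146): 0100100010
Gen 7 (rule 110): 1101100110
Gen 8 (rule 54): 0010011001
Gen 9 (rule 146): 0101100110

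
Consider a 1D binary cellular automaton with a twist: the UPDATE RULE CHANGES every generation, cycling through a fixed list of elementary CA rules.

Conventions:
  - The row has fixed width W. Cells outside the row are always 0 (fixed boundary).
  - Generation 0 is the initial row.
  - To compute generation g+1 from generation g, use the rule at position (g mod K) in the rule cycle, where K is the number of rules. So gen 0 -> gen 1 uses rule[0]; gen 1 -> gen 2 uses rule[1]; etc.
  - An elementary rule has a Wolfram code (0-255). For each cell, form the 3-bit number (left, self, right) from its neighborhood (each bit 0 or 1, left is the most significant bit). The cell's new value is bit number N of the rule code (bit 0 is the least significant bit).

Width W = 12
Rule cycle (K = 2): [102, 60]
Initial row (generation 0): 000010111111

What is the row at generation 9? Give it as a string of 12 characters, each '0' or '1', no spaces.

Gen 0: 000010111111
Gen 1 (rule 102): 000111000001
Gen 2 (rule 60): 000100100001
Gen 3 (rule 102): 001101100011
Gen 4 (rule 60): 001011010010
Gen 5 (rule 102): 011101110110
Gen 6 (rule 60): 010011001101
Gen 7 (rule 102): 110101010111
Gen 8 (rule 60): 101111111100
Gen 9 (rule 102): 110000000100

Answer: 110000000100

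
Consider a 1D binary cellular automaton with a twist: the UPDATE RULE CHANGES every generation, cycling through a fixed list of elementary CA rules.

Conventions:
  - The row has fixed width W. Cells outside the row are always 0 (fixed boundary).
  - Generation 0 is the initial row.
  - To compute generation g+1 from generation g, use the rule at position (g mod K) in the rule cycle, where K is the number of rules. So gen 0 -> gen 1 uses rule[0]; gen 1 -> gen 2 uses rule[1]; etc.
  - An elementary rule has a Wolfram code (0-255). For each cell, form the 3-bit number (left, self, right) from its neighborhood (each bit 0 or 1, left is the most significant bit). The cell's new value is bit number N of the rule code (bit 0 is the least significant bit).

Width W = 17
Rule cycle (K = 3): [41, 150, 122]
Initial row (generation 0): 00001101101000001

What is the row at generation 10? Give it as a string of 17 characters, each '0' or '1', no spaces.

Answer: 01101001110011010

Derivation:
Gen 0: 00001101101000001
Gen 1 (rule 41): 11101011010011100
Gen 2 (rule 150): 01001000011101010
Gen 3 (rule 122): 10110100110110101
Gen 4 (rule 41): 01101000101101010
Gen 5 (rule 150): 10001101100001011
Gen 6 (rule 122): 01011111110010111
Gen 7 (rule 41): 00110000000001100
Gen 8 (rule 150): 01001000000010010
Gen 9 (rule 122): 10110100000101101
Gen 10 (rule 41): 01101001110011010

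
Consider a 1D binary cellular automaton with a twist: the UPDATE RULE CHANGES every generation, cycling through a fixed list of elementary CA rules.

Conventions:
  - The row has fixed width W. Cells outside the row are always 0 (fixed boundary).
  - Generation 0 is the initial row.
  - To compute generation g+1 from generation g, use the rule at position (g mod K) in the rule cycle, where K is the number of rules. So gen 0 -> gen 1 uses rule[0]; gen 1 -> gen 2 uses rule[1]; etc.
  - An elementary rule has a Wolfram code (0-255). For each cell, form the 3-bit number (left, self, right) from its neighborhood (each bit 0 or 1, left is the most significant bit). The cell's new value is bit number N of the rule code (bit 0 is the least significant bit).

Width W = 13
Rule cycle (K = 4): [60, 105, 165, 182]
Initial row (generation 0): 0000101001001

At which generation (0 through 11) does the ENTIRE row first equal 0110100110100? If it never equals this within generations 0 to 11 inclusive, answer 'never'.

Gen 0: 0000101001001
Gen 1 (rule 60): 0000111101101
Gen 2 (rule 105): 1110100111110
Gen 3 (rule 165): 0101100011100
Gen 4 (rule 182): 1110010101010
Gen 5 (rule 60): 1001011111111
Gen 6 (rule 105): 0000110000001
Gen 7 (rule 165): 1110000111101
Gen 8 (rule 182): 0101001011011
Gen 9 (rule 60): 0111101110110
Gen 10 (rule 105): 0100111011110
Gen 11 (rule 165): 0100010101100

Answer: never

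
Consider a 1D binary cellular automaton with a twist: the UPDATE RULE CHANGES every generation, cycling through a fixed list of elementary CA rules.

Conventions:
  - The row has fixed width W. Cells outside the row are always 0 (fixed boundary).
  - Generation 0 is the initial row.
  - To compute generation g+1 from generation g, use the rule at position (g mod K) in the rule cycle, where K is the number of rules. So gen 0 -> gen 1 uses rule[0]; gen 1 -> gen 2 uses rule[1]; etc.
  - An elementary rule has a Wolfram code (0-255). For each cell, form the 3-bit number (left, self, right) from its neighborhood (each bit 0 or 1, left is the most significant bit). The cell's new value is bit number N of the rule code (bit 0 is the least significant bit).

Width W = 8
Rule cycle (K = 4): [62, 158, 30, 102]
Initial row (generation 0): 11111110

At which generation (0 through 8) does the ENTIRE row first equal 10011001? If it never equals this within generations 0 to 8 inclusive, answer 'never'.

Gen 0: 11111110
Gen 1 (rule 62): 10000001
Gen 2 (rule 158): 11000011
Gen 3 (rule 30): 10100110
Gen 4 (rule 102): 11101010
Gen 5 (rule 62): 10011111
Gen 6 (rule 158): 11111110
Gen 7 (rule 30): 10000001
Gen 8 (rule 102): 10000011

Answer: never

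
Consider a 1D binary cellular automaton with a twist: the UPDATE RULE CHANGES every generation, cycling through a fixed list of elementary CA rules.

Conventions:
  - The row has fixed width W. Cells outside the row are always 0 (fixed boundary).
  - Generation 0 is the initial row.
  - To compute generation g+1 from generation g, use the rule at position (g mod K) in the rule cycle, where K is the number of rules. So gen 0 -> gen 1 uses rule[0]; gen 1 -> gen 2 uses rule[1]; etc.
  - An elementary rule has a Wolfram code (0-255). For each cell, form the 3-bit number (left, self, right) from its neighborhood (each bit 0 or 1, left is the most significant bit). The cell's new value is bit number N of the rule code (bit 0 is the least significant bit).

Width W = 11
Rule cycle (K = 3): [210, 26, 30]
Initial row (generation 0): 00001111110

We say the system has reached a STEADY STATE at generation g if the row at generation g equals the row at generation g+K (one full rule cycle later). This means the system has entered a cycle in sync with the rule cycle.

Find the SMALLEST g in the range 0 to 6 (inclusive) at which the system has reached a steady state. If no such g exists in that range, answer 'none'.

Gen 0: 00001111110
Gen 1 (rule 210): 00010111111
Gen 2 (rule 26): 00100100000
Gen 3 (rule 30): 01111110000
Gen 4 (rule 210): 10111111000
Gen 5 (rule 26): 00100000100
Gen 6 (rule 30): 01110001110
Gen 7 (rule 210): 10111010111
Gen 8 (rule 26): 00100000100
Gen 9 (rule 30): 01110001110

Answer: 5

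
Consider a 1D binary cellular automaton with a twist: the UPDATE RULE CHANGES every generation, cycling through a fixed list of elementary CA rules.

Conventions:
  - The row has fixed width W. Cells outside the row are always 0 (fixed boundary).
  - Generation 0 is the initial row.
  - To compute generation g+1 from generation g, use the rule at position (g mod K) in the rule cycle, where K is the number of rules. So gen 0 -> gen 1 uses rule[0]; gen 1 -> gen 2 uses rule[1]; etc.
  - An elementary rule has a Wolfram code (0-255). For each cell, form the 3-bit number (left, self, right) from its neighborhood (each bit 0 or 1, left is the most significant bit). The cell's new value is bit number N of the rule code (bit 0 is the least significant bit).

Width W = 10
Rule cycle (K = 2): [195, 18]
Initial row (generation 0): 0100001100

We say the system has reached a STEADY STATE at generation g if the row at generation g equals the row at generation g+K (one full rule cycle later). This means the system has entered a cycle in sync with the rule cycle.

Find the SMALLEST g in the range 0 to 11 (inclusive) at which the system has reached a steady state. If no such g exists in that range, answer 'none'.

Answer: 4

Derivation:
Gen 0: 0100001100
Gen 1 (rule 195): 1001110101
Gen 2 (rule 18): 0110000000
Gen 3 (rule 195): 1010111111
Gen 4 (rule 18): 0000000000
Gen 5 (rule 195): 1111111111
Gen 6 (rule 18): 0000000000
Gen 7 (rule 195): 1111111111
Gen 8 (rule 18): 0000000000
Gen 9 (rule 195): 1111111111
Gen 10 (rule 18): 0000000000
Gen 11 (rule 195): 1111111111
Gen 12 (rule 18): 0000000000
Gen 13 (rule 195): 1111111111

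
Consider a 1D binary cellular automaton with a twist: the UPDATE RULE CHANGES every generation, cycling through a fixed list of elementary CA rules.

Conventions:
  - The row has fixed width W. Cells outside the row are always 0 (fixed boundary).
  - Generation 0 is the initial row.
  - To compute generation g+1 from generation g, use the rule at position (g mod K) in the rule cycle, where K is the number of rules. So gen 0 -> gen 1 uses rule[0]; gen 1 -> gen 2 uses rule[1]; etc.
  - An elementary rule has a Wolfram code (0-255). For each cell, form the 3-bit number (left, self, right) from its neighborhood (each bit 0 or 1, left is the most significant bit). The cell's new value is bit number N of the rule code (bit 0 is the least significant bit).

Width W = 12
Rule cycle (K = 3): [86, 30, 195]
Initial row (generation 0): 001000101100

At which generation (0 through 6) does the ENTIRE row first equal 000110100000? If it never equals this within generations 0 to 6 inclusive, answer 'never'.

Answer: 6

Derivation:
Gen 0: 001000101100
Gen 1 (rule 86): 011101100110
Gen 2 (rule 30): 110001011101
Gen 3 (rule 195): 010110001100
Gen 4 (rule 86): 110011010110
Gen 5 (rule 30): 101110010101
Gen 6 (rule 195): 000110100000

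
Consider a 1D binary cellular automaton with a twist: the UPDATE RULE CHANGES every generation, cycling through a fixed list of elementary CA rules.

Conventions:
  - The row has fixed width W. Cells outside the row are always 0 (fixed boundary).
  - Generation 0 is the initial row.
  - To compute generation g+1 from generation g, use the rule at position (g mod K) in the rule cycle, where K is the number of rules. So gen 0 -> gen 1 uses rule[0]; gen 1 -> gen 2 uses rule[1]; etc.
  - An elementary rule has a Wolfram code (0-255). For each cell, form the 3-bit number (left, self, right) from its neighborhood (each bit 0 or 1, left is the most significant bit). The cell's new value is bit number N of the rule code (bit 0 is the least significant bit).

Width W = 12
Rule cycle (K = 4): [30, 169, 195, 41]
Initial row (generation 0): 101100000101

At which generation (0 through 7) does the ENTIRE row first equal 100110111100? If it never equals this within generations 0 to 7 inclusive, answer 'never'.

Answer: never

Derivation:
Gen 0: 101100000101
Gen 1 (rule 30): 101010001101
Gen 2 (rule 169): 010100101010
Gen 3 (rule 195): 100001000000
Gen 4 (rule 41): 001100011111
Gen 5 (rule 30): 011010110000
Gen 6 (rule 169): 010101100111
Gen 7 (rule 195): 100000101011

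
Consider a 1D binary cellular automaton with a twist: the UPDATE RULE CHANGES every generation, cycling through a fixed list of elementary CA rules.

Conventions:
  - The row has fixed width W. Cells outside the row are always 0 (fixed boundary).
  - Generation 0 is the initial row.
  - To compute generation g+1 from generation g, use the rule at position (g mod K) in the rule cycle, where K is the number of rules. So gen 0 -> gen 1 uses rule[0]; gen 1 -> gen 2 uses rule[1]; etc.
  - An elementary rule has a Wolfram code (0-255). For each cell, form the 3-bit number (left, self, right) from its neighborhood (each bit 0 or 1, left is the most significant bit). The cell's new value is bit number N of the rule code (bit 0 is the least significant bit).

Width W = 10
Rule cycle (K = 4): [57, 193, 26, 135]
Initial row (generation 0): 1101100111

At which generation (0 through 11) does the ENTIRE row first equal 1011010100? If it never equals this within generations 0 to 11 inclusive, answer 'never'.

Gen 0: 1101100111
Gen 1 (rule 57): 1011010100
Gen 2 (rule 193): 0001000001
Gen 3 (rule 26): 0010100010
Gen 4 (rule 135): 1110101110
Gen 5 (rule 57): 1001011001
Gen 6 (rule 193): 0000001000
Gen 7 (rule 26): 0000010100
Gen 8 (rule 135): 1111110101
Gen 9 (rule 57): 1000001010
Gen 10 (rule 193): 0011100000
Gen 11 (rule 26): 0110010000

Answer: 1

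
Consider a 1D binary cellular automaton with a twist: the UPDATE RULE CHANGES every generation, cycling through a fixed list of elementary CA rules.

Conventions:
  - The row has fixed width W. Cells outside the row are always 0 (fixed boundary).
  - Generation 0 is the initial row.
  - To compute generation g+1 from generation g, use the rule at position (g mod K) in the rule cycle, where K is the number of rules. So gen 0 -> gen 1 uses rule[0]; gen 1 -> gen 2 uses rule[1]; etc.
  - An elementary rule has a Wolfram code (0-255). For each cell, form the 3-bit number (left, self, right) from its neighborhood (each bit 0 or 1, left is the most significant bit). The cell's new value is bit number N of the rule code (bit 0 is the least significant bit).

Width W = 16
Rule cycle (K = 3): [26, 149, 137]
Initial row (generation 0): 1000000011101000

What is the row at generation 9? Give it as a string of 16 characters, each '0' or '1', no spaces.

Answer: 1001101111111110

Derivation:
Gen 0: 1000000011101000
Gen 1 (rule 26): 0100000110000100
Gen 2 (rule 149): 0111110001110111
Gen 3 (rule 137): 0111100101100110
Gen 4 (rule 26): 1100011001011101
Gen 5 (rule 149): 0011000101001001
Gen 6 (rule 137): 1010010000000000
Gen 7 (rule 26): 0001101000000000
Gen 8 (rule 149): 1100001111111111
Gen 9 (rule 137): 1001101111111110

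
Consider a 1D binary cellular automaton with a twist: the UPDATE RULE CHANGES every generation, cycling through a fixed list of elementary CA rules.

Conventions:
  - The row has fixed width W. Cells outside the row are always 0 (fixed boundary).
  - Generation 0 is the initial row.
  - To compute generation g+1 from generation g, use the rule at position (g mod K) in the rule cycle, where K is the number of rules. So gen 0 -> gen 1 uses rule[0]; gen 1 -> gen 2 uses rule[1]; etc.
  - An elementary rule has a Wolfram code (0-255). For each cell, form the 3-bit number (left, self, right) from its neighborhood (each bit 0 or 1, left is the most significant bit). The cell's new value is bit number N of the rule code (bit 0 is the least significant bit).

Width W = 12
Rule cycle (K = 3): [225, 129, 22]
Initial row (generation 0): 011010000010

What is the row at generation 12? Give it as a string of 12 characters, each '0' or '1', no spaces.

Gen 0: 011010000010
Gen 1 (rule 225): 001100111000
Gen 2 (rule 129): 100000010011
Gen 3 (rule 22): 110000111100
Gen 4 (rule 225): 010110011101
Gen 5 (rule 129): 000000001000
Gen 6 (rule 22): 000000011100
Gen 7 (rule 225): 111111001101
Gen 8 (rule 129): 011110000000
Gen 9 (rule 22): 100001000000
Gen 10 (rule 225): 001100011111
Gen 11 (rule 129): 100001001110
Gen 12 (rule 22): 110011110001

Answer: 110011110001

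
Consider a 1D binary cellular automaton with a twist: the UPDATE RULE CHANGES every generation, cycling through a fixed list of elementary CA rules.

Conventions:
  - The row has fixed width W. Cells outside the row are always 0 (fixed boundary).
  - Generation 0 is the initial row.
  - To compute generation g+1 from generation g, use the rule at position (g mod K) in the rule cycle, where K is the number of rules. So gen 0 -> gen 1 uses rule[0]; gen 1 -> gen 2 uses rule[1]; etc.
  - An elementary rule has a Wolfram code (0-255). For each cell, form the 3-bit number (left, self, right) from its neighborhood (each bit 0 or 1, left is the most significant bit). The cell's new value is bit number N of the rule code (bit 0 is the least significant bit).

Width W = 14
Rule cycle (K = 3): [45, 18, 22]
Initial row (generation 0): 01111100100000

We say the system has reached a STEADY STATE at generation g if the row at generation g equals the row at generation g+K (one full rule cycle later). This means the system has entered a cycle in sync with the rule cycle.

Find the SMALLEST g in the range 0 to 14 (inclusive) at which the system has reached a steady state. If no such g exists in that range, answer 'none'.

Gen 0: 01111100100000
Gen 1 (rule 45): 01000000101111
Gen 2 (rule 18): 10100001000000
Gen 3 (rule 22): 10110011100000
Gen 4 (rule 45): 11100010001111
Gen 5 (rule 18): 00010101010000
Gen 6 (rule 22): 00110101011000
Gen 7 (rule 45): 10101111110011
Gen 8 (rule 18): 00000000001100
Gen 9 (rule 22): 00000000010010
Gen 10 (rule 45): 11111111010010
Gen 11 (rule 18): 00000000001101
Gen 12 (rule 22): 00000000010001
Gen 13 (rule 45): 11111111010101
Gen 14 (rule 18): 00000000000000
Gen 15 (rule 22): 00000000000000
Gen 16 (rule 45): 11111111111111
Gen 17 (rule 18): 00000000000000

Answer: 14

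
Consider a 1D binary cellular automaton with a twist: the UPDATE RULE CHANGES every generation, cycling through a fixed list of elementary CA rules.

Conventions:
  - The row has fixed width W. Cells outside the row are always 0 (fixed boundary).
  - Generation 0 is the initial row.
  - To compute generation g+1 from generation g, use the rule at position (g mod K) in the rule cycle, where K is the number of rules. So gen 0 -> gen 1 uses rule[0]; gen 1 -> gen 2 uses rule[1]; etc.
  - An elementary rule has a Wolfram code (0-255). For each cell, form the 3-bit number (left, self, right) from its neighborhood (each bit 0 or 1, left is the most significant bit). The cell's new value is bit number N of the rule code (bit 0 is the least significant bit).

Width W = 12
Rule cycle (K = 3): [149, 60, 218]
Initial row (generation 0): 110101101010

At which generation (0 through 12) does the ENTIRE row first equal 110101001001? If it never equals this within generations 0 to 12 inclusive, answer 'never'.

Gen 0: 110101101010
Gen 1 (rule 149): 000100001011
Gen 2 (rule 60): 000110001110
Gen 3 (rule 218): 001111011111
Gen 4 (rule 149): 100110001110
Gen 5 (rule 60): 110101001001
Gen 6 (rule 218): 110000110110
Gen 7 (rule 149): 001110000001
Gen 8 (rule 60): 001001000001
Gen 9 (rule 218): 010110100010
Gen 10 (rule 149): 010000111011
Gen 11 (rule 60): 011000100110
Gen 12 (rule 218): 111101011111

Answer: 5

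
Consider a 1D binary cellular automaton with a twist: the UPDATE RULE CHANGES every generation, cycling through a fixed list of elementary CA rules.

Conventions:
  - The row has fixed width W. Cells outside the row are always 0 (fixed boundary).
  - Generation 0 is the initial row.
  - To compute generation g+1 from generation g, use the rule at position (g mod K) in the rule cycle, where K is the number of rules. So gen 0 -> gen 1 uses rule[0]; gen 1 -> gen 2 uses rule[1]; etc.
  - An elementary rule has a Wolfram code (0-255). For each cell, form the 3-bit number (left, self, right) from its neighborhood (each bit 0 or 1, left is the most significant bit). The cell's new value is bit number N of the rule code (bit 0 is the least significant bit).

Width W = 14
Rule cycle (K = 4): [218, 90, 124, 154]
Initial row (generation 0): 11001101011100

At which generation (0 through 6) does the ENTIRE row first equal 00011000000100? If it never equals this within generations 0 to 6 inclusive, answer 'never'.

Gen 0: 11001101011100
Gen 1 (rule 218): 11111100011110
Gen 2 (rule 90): 10000110110011
Gen 3 (rule 124): 11000111111011
Gen 4 (rule 154): 10101111110010
Gen 5 (rule 218): 00001111111101
Gen 6 (rule 90): 00011000000100

Answer: 6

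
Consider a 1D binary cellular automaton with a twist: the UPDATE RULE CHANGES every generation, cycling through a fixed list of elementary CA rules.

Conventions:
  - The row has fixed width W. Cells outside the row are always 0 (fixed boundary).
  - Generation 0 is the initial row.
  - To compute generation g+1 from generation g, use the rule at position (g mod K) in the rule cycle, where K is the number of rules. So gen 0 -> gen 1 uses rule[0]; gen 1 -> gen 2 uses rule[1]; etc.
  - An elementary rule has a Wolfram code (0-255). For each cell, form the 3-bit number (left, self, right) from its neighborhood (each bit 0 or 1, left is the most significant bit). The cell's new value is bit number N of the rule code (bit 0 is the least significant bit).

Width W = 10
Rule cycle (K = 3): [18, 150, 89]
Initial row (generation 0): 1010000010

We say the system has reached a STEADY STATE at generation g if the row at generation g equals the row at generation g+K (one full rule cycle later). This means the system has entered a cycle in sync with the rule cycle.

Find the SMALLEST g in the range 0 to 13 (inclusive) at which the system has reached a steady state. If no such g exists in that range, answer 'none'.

Gen 0: 1010000010
Gen 1 (rule 18): 0001000101
Gen 2 (rule 150): 0011101101
Gen 3 (rule 89): 1010101100
Gen 4 (rule 18): 0000000010
Gen 5 (rule 150): 0000000111
Gen 6 (rule 89): 1111110101
Gen 7 (rule 18): 0000000000
Gen 8 (rule 150): 0000000000
Gen 9 (rule 89): 1111111111
Gen 10 (rule 18): 0000000000
Gen 11 (rule 150): 0000000000
Gen 12 (rule 89): 1111111111
Gen 13 (rule 18): 0000000000
Gen 14 (rule 150): 0000000000
Gen 15 (rule 89): 1111111111
Gen 16 (rule 18): 0000000000

Answer: 7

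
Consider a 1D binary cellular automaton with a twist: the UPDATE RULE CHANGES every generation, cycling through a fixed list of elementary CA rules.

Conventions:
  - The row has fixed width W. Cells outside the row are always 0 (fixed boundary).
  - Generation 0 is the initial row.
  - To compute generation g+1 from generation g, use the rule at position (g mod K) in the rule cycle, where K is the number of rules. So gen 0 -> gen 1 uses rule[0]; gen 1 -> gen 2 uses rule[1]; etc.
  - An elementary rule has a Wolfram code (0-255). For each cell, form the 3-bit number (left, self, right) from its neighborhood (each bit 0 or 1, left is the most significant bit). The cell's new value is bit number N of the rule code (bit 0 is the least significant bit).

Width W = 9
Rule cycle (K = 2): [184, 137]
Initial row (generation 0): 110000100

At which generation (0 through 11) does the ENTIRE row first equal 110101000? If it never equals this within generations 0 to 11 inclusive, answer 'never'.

Answer: 11

Derivation:
Gen 0: 110000100
Gen 1 (rule 184): 101000010
Gen 2 (rule 137): 000011000
Gen 3 (rule 184): 000010100
Gen 4 (rule 137): 111000001
Gen 5 (rule 184): 110100000
Gen 6 (rule 137): 100001111
Gen 7 (rule 184): 010001110
Gen 8 (rule 137): 000101100
Gen 9 (rule 184): 000011010
Gen 10 (rule 137): 111010000
Gen 11 (rule 184): 110101000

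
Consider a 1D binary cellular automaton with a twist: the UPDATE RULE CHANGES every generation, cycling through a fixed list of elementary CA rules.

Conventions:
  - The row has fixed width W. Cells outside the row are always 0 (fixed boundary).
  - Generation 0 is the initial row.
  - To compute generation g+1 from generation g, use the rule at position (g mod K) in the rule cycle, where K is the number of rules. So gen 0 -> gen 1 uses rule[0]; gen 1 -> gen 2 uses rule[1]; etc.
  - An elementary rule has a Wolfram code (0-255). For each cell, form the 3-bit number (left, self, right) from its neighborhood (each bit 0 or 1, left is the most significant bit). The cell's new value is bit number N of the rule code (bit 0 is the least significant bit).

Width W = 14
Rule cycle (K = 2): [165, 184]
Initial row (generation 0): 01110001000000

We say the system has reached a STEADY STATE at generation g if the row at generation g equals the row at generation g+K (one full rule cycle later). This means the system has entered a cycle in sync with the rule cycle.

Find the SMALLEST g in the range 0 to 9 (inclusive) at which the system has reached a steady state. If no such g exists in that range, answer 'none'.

Gen 0: 01110001000000
Gen 1 (rule 165): 00100101011111
Gen 2 (rule 184): 00010010111110
Gen 3 (rule 165): 11010011011100
Gen 4 (rule 184): 10101010111010
Gen 5 (rule 165): 11111111010110
Gen 6 (rule 184): 11111110101101
Gen 7 (rule 165): 01111101110011
Gen 8 (rule 184): 01111011101010
Gen 9 (rule 165): 00110101011110
Gen 10 (rule 184): 00101010111101
Gen 11 (rule 165): 10111111011011

Answer: none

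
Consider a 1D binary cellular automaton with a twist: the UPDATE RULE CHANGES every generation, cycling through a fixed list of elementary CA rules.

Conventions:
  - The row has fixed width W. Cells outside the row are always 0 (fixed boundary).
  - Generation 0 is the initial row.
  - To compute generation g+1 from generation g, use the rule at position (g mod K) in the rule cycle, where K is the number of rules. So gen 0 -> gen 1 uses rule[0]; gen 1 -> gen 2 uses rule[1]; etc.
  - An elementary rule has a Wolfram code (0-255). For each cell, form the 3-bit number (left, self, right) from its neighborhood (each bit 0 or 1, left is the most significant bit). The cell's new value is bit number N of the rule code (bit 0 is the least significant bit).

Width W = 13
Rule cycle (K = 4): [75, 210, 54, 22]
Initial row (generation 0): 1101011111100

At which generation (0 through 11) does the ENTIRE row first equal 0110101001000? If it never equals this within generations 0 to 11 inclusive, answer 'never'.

Gen 0: 1101011111100
Gen 1 (rule 75): 1100010000101
Gen 2 (rule 210): 0110101001000
Gen 3 (rule 54): 1001111111100
Gen 4 (rule 22): 1110000000010
Gen 5 (rule 75): 1010111111100
Gen 6 (rule 210): 0000011111110
Gen 7 (rule 54): 0000100000001
Gen 8 (rule 22): 0001110000011
Gen 9 (rule 75): 1111010111111
Gen 10 (rule 210): 0111000011111
Gen 11 (rule 54): 1000100100000

Answer: 2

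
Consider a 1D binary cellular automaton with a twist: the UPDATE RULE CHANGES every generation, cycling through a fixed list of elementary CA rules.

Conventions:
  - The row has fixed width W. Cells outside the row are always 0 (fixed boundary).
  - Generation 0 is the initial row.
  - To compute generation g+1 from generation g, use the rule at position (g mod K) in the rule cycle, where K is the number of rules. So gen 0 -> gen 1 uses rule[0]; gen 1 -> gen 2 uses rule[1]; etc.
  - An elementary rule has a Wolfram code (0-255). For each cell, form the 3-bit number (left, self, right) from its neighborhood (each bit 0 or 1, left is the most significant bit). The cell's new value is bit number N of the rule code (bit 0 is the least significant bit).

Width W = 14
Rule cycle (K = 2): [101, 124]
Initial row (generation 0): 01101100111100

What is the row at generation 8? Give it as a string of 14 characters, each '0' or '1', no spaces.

Answer: 00000111110101

Derivation:
Gen 0: 01101100111100
Gen 1 (rule 101): 00110100000101
Gen 2 (rule 124): 00111110000111
Gen 3 (rule 101): 10000010110001
Gen 4 (rule 124): 11000011111001
Gen 5 (rule 101): 01011000001001
Gen 6 (rule 124): 01111100001101
Gen 7 (rule 101): 00000101100111
Gen 8 (rule 124): 00000111110101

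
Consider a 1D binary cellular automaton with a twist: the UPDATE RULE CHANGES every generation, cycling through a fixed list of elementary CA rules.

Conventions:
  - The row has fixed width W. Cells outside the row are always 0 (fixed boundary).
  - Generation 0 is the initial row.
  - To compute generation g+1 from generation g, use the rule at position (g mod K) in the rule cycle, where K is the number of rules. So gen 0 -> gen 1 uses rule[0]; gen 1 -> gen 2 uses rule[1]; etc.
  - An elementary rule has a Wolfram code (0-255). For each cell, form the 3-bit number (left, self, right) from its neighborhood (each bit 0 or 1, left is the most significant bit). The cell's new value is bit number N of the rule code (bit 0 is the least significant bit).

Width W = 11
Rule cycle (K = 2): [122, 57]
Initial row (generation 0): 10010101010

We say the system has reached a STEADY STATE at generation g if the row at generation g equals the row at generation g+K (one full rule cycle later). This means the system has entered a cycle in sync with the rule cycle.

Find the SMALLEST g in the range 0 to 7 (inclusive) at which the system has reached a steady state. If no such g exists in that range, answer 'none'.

Gen 0: 10010101010
Gen 1 (rule 122): 01101010101
Gen 2 (rule 57): 01010101010
Gen 3 (rule 122): 10101010101
Gen 4 (rule 57): 01010101010
Gen 5 (rule 122): 10101010101
Gen 6 (rule 57): 01010101010
Gen 7 (rule 122): 10101010101
Gen 8 (rule 57): 01010101010
Gen 9 (rule 122): 10101010101

Answer: 2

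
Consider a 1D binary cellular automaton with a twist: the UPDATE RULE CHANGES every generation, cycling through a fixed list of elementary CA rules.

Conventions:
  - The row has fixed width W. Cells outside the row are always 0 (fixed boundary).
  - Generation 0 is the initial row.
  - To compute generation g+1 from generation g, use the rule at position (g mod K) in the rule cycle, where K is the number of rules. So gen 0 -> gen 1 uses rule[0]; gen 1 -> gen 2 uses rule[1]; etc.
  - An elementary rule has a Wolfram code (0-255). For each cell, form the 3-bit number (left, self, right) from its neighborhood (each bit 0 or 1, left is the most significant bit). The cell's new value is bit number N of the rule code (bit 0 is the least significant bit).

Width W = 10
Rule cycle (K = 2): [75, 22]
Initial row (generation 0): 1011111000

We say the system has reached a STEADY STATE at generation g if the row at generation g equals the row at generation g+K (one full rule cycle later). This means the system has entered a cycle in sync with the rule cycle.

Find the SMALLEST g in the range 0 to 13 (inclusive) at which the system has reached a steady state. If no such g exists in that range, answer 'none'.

Answer: 8

Derivation:
Gen 0: 1011111000
Gen 1 (rule 75): 0010001011
Gen 2 (rule 22): 0111011000
Gen 3 (rule 75): 1101011011
Gen 4 (rule 22): 0001000000
Gen 5 (rule 75): 1110011111
Gen 6 (rule 22): 0001100000
Gen 7 (rule 75): 1111101111
Gen 8 (rule 22): 0000000000
Gen 9 (rule 75): 1111111111
Gen 10 (rule 22): 0000000000
Gen 11 (rule 75): 1111111111
Gen 12 (rule 22): 0000000000
Gen 13 (rule 75): 1111111111
Gen 14 (rule 22): 0000000000
Gen 15 (rule 75): 1111111111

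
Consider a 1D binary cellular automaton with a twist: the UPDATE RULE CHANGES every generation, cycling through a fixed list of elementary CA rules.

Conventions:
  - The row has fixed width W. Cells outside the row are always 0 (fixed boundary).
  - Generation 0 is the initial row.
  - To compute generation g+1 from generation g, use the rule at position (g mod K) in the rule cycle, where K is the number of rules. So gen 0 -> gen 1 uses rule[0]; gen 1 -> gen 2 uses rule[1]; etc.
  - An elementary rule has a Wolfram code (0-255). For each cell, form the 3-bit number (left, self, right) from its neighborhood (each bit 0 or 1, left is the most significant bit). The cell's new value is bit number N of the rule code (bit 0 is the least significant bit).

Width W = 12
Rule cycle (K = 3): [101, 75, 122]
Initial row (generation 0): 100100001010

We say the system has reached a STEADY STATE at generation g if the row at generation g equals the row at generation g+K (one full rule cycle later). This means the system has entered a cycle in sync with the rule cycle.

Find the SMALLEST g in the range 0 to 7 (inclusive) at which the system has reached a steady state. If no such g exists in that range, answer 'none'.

Answer: none

Derivation:
Gen 0: 100100001010
Gen 1 (rule 101): 100101101110
Gen 2 (rule 75): 001001101010
Gen 3 (rule 122): 010111110101
Gen 4 (rule 101): 011000011111
Gen 5 (rule 75): 111011110001
Gen 6 (rule 122): 101110011010
Gen 7 (rule 101): 110010001110
Gen 8 (rule 75): 110100111010
Gen 9 (rule 122): 111011101101
Gen 10 (rule 101): 001100110111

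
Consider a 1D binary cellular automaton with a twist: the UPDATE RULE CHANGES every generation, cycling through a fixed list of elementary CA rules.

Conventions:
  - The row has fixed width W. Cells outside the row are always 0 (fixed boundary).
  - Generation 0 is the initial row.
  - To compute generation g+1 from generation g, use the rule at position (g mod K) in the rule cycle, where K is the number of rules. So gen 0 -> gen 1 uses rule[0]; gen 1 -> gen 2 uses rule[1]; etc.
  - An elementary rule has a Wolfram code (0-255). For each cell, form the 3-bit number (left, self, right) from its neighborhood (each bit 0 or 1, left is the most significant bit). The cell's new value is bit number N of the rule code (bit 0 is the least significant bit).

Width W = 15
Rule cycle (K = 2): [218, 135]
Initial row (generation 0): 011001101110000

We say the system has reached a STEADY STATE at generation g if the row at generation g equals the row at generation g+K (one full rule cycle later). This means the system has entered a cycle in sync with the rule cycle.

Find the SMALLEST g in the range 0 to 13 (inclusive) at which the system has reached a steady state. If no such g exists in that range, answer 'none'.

Gen 0: 011001101110000
Gen 1 (rule 218): 111111101111000
Gen 2 (rule 135): 011111000110011
Gen 3 (rule 218): 111111101111111
Gen 4 (rule 135): 011111000111110
Gen 5 (rule 218): 111111101111111
Gen 6 (rule 135): 011111000111110
Gen 7 (rule 218): 111111101111111
Gen 8 (rule 135): 011111000111110
Gen 9 (rule 218): 111111101111111
Gen 10 (rule 135): 011111000111110
Gen 11 (rule 218): 111111101111111
Gen 12 (rule 135): 011111000111110
Gen 13 (rule 218): 111111101111111
Gen 14 (rule 135): 011111000111110
Gen 15 (rule 218): 111111101111111

Answer: 3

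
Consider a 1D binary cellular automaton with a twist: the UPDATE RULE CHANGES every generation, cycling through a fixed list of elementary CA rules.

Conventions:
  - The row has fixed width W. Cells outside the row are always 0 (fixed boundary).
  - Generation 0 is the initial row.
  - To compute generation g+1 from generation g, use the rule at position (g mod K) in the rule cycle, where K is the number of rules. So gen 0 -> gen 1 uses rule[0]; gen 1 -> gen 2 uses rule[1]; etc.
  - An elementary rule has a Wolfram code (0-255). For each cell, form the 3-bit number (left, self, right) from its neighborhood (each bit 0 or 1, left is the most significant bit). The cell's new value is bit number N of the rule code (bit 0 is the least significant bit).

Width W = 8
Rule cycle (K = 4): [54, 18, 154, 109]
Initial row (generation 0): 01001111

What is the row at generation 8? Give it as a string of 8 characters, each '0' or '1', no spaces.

Answer: 10111010

Derivation:
Gen 0: 01001111
Gen 1 (rule 54): 11110000
Gen 2 (rule 18): 00001000
Gen 3 (rule 154): 00010100
Gen 4 (rule 109): 11011101
Gen 5 (rule 54): 00100011
Gen 6 (rule 18): 01010100
Gen 7 (rule 154): 10000010
Gen 8 (rule 109): 10111010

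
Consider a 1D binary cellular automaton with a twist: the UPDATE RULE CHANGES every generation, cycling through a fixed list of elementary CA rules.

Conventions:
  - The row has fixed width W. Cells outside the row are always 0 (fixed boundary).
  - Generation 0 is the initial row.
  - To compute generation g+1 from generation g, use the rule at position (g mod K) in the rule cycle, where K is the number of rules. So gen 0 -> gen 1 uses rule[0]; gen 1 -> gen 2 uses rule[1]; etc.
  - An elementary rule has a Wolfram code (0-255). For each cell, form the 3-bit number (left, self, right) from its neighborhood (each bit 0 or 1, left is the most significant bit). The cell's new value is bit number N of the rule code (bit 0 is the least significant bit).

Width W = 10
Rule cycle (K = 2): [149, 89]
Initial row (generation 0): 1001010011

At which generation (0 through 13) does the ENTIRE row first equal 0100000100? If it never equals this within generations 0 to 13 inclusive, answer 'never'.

Answer: never

Derivation:
Gen 0: 1001010011
Gen 1 (rule 149): 1101011000
Gen 2 (rule 89): 1100011111
Gen 3 (rule 149): 0011001110
Gen 4 (rule 89): 1011101011
Gen 5 (rule 149): 1001001000
Gen 6 (rule 89): 0100100111
Gen 7 (rule 149): 0110110010
Gen 8 (rule 89): 0110111001
Gen 9 (rule 149): 0000010101
Gen 10 (rule 89): 1111000000
Gen 11 (rule 149): 0110111111
Gen 12 (rule 89): 0110100001
Gen 13 (rule 149): 0000111101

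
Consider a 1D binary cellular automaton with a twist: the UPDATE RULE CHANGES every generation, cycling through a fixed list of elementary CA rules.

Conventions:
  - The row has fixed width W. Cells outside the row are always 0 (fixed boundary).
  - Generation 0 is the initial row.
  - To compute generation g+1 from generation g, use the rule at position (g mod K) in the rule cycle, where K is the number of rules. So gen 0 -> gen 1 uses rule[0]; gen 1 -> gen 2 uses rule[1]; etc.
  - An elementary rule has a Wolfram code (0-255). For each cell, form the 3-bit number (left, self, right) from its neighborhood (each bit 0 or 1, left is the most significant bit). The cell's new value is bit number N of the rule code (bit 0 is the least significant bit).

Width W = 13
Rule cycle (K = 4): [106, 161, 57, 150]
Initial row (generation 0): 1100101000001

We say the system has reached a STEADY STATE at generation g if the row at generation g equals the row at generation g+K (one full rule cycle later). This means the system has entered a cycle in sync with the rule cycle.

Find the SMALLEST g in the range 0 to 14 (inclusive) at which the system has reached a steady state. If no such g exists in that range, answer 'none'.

Gen 0: 1100101000001
Gen 1 (rule 106): 1101010000010
Gen 2 (rule 161): 0010100111000
Gen 3 (rule 57): 1001010100111
Gen 4 (rule 150): 1111010111010
Gen 5 (rule 106): 1001101101100
Gen 6 (rule 161): 0000010010001
Gen 7 (rule 57): 1111001001100
Gen 8 (rule 150): 0110111110010
Gen 9 (rule 106): 1111100010100
Gen 10 (rule 161): 0111001001001
Gen 11 (rule 57): 0100100100100
Gen 12 (rule 150): 1111111111110
Gen 13 (rule 106): 1000000000010
Gen 14 (rule 161): 0011111111000
Gen 15 (rule 57): 1010000000111
Gen 16 (rule 150): 1011000001010
Gen 17 (rule 106): 0111000010100
Gen 18 (rule 161): 0010011001001

Answer: none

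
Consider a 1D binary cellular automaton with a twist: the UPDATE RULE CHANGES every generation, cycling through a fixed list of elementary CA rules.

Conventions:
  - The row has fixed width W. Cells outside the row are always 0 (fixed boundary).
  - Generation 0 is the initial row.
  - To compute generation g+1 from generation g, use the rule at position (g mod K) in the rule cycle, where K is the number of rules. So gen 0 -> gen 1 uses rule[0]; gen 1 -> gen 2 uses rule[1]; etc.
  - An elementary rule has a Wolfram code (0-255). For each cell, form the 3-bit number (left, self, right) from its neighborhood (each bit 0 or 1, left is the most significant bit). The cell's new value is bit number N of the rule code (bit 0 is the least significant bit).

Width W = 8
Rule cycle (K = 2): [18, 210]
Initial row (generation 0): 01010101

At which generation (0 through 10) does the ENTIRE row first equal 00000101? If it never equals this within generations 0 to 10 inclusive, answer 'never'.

Answer: 10

Derivation:
Gen 0: 01010101
Gen 1 (rule 18): 10000000
Gen 2 (rule 210): 01000000
Gen 3 (rule 18): 10100000
Gen 4 (rule 210): 00010000
Gen 5 (rule 18): 00101000
Gen 6 (rule 210): 01000100
Gen 7 (rule 18): 10101010
Gen 8 (rule 210): 00000001
Gen 9 (rule 18): 00000010
Gen 10 (rule 210): 00000101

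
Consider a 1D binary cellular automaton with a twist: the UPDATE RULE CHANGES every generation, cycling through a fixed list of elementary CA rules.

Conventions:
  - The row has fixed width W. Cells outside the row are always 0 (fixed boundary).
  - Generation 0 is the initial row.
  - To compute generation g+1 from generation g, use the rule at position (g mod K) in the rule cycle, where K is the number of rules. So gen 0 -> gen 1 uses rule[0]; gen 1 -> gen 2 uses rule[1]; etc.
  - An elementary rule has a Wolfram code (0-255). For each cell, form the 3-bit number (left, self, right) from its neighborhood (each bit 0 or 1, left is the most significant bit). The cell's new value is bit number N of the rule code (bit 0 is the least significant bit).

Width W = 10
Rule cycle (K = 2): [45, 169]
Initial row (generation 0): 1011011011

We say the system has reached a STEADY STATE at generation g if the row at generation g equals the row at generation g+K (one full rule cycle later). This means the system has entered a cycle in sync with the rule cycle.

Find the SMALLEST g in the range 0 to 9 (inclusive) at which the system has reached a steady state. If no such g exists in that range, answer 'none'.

Gen 0: 1011011011
Gen 1 (rule 45): 1110110110
Gen 2 (rule 169): 1101101100
Gen 3 (rule 45): 1011011001
Gen 4 (rule 169): 0110110000
Gen 5 (rule 45): 0101100111
Gen 6 (rule 169): 0011000110
Gen 7 (rule 45): 1010010100
Gen 8 (rule 169): 0100001001
Gen 9 (rule 45): 0101101001
Gen 10 (rule 169): 0011010000
Gen 11 (rule 45): 1010110111

Answer: none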